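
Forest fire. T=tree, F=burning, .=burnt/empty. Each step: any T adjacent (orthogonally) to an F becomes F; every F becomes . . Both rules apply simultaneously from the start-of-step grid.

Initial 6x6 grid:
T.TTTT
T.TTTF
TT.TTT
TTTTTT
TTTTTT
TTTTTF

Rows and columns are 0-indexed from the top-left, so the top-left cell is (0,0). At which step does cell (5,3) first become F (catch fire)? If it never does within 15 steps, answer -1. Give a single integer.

Step 1: cell (5,3)='T' (+5 fires, +2 burnt)
Step 2: cell (5,3)='F' (+6 fires, +5 burnt)
  -> target ignites at step 2
Step 3: cell (5,3)='.' (+6 fires, +6 burnt)
Step 4: cell (5,3)='.' (+4 fires, +6 burnt)
Step 5: cell (5,3)='.' (+3 fires, +4 burnt)
Step 6: cell (5,3)='.' (+2 fires, +3 burnt)
Step 7: cell (5,3)='.' (+2 fires, +2 burnt)
Step 8: cell (5,3)='.' (+1 fires, +2 burnt)
Step 9: cell (5,3)='.' (+1 fires, +1 burnt)
Step 10: cell (5,3)='.' (+1 fires, +1 burnt)
Step 11: cell (5,3)='.' (+0 fires, +1 burnt)
  fire out at step 11

2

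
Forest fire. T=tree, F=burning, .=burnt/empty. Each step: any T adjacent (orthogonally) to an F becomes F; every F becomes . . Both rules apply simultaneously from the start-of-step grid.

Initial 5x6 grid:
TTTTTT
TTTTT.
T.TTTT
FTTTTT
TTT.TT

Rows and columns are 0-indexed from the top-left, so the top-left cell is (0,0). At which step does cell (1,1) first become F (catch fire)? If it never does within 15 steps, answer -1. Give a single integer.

Step 1: cell (1,1)='T' (+3 fires, +1 burnt)
Step 2: cell (1,1)='T' (+3 fires, +3 burnt)
Step 3: cell (1,1)='F' (+5 fires, +3 burnt)
  -> target ignites at step 3
Step 4: cell (1,1)='.' (+4 fires, +5 burnt)
Step 5: cell (1,1)='.' (+5 fires, +4 burnt)
Step 6: cell (1,1)='.' (+4 fires, +5 burnt)
Step 7: cell (1,1)='.' (+1 fires, +4 burnt)
Step 8: cell (1,1)='.' (+1 fires, +1 burnt)
Step 9: cell (1,1)='.' (+0 fires, +1 burnt)
  fire out at step 9

3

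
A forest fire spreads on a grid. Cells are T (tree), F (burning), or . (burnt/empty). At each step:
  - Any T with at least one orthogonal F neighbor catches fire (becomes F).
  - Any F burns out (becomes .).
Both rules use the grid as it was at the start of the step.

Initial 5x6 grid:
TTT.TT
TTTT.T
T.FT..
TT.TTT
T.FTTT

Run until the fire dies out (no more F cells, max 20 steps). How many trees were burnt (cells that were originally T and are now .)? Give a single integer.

Step 1: +3 fires, +2 burnt (F count now 3)
Step 2: +5 fires, +3 burnt (F count now 5)
Step 3: +4 fires, +5 burnt (F count now 4)
Step 4: +3 fires, +4 burnt (F count now 3)
Step 5: +1 fires, +3 burnt (F count now 1)
Step 6: +2 fires, +1 burnt (F count now 2)
Step 7: +0 fires, +2 burnt (F count now 0)
Fire out after step 7
Initially T: 21, now '.': 27
Total burnt (originally-T cells now '.'): 18

Answer: 18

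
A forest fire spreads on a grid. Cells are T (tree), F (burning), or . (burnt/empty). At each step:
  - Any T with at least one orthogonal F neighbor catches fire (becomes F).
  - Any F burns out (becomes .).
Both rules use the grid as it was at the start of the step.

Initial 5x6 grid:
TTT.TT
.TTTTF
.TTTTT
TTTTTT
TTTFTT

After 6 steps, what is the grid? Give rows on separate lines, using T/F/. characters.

Step 1: 6 trees catch fire, 2 burn out
  TTT.TF
  .TTTF.
  .TTTTF
  TTTFTT
  TTF.FT
Step 2: 9 trees catch fire, 6 burn out
  TTT.F.
  .TTF..
  .TTFF.
  TTF.FF
  TF...F
Step 3: 4 trees catch fire, 9 burn out
  TTT...
  .TF...
  .TF...
  TF....
  F.....
Step 4: 4 trees catch fire, 4 burn out
  TTF...
  .F....
  .F....
  F.....
  ......
Step 5: 1 trees catch fire, 4 burn out
  TF....
  ......
  ......
  ......
  ......
Step 6: 1 trees catch fire, 1 burn out
  F.....
  ......
  ......
  ......
  ......

F.....
......
......
......
......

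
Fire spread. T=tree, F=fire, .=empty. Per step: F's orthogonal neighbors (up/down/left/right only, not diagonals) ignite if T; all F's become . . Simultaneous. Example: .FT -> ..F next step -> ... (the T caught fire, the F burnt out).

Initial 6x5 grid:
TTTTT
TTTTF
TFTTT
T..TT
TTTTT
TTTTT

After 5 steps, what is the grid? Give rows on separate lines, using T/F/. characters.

Step 1: 6 trees catch fire, 2 burn out
  TTTTF
  TFTF.
  F.FTF
  T..TT
  TTTTT
  TTTTT
Step 2: 7 trees catch fire, 6 burn out
  TFTF.
  F.F..
  ...F.
  F..TF
  TTTTT
  TTTTT
Step 3: 5 trees catch fire, 7 burn out
  F.F..
  .....
  .....
  ...F.
  FTTTF
  TTTTT
Step 4: 4 trees catch fire, 5 burn out
  .....
  .....
  .....
  .....
  .FTF.
  FTTTF
Step 5: 3 trees catch fire, 4 burn out
  .....
  .....
  .....
  .....
  ..F..
  .FTF.

.....
.....
.....
.....
..F..
.FTF.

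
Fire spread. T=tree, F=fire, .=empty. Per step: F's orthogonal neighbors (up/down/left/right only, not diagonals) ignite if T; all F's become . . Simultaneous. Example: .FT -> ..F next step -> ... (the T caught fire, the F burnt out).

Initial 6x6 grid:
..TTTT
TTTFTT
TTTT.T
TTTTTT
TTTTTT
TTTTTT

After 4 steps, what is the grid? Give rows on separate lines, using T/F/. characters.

Step 1: 4 trees catch fire, 1 burn out
  ..TFTT
  TTF.FT
  TTTF.T
  TTTTTT
  TTTTTT
  TTTTTT
Step 2: 6 trees catch fire, 4 burn out
  ..F.FT
  TF...F
  TTF..T
  TTTFTT
  TTTTTT
  TTTTTT
Step 3: 7 trees catch fire, 6 burn out
  .....F
  F.....
  TF...F
  TTF.FT
  TTTFTT
  TTTTTT
Step 4: 6 trees catch fire, 7 burn out
  ......
  ......
  F.....
  TF...F
  TTF.FT
  TTTFTT

......
......
F.....
TF...F
TTF.FT
TTTFTT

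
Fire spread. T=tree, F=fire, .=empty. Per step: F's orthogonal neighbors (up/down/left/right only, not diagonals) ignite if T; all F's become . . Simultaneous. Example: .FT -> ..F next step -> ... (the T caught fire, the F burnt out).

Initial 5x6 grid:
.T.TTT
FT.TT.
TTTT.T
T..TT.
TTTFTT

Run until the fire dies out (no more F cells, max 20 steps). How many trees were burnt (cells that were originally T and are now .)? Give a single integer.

Answer: 19

Derivation:
Step 1: +5 fires, +2 burnt (F count now 5)
Step 2: +7 fires, +5 burnt (F count now 7)
Step 3: +3 fires, +7 burnt (F count now 3)
Step 4: +2 fires, +3 burnt (F count now 2)
Step 5: +1 fires, +2 burnt (F count now 1)
Step 6: +1 fires, +1 burnt (F count now 1)
Step 7: +0 fires, +1 burnt (F count now 0)
Fire out after step 7
Initially T: 20, now '.': 29
Total burnt (originally-T cells now '.'): 19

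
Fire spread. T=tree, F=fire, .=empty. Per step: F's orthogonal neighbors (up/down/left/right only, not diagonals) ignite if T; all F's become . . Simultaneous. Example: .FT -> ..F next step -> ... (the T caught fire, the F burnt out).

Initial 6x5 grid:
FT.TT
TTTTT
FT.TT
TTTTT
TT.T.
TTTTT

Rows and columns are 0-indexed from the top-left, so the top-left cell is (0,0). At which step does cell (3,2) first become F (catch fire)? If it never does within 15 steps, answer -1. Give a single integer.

Step 1: cell (3,2)='T' (+4 fires, +2 burnt)
Step 2: cell (3,2)='T' (+3 fires, +4 burnt)
Step 3: cell (3,2)='F' (+4 fires, +3 burnt)
  -> target ignites at step 3
Step 4: cell (3,2)='.' (+3 fires, +4 burnt)
Step 5: cell (3,2)='.' (+6 fires, +3 burnt)
Step 6: cell (3,2)='.' (+3 fires, +6 burnt)
Step 7: cell (3,2)='.' (+1 fires, +3 burnt)
Step 8: cell (3,2)='.' (+0 fires, +1 burnt)
  fire out at step 8

3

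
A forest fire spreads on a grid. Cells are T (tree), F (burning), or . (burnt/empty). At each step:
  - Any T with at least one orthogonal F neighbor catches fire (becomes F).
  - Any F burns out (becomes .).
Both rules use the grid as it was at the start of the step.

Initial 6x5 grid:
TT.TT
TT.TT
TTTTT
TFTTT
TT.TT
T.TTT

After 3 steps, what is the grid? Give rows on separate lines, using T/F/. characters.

Step 1: 4 trees catch fire, 1 burn out
  TT.TT
  TT.TT
  TFTTT
  F.FTT
  TF.TT
  T.TTT
Step 2: 5 trees catch fire, 4 burn out
  TT.TT
  TF.TT
  F.FTT
  ...FT
  F..TT
  T.TTT
Step 3: 6 trees catch fire, 5 burn out
  TF.TT
  F..TT
  ...FT
  ....F
  ...FT
  F.TTT

TF.TT
F..TT
...FT
....F
...FT
F.TTT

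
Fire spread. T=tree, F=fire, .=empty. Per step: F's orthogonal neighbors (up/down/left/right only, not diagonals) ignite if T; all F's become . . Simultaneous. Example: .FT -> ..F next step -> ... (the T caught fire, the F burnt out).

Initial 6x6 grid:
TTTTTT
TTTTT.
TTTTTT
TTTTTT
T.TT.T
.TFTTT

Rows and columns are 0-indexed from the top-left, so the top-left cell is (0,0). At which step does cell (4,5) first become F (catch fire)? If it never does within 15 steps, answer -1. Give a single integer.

Step 1: cell (4,5)='T' (+3 fires, +1 burnt)
Step 2: cell (4,5)='T' (+3 fires, +3 burnt)
Step 3: cell (4,5)='T' (+4 fires, +3 burnt)
Step 4: cell (4,5)='F' (+6 fires, +4 burnt)
  -> target ignites at step 4
Step 5: cell (4,5)='.' (+7 fires, +6 burnt)
Step 6: cell (4,5)='.' (+5 fires, +7 burnt)
Step 7: cell (4,5)='.' (+2 fires, +5 burnt)
Step 8: cell (4,5)='.' (+1 fires, +2 burnt)
Step 9: cell (4,5)='.' (+0 fires, +1 burnt)
  fire out at step 9

4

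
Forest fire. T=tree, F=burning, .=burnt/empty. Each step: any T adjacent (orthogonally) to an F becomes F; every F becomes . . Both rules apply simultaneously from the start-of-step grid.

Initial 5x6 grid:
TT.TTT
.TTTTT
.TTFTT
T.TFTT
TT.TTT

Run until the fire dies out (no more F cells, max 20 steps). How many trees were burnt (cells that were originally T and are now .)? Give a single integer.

Answer: 20

Derivation:
Step 1: +6 fires, +2 burnt (F count now 6)
Step 2: +7 fires, +6 burnt (F count now 7)
Step 3: +4 fires, +7 burnt (F count now 4)
Step 4: +2 fires, +4 burnt (F count now 2)
Step 5: +1 fires, +2 burnt (F count now 1)
Step 6: +0 fires, +1 burnt (F count now 0)
Fire out after step 6
Initially T: 23, now '.': 27
Total burnt (originally-T cells now '.'): 20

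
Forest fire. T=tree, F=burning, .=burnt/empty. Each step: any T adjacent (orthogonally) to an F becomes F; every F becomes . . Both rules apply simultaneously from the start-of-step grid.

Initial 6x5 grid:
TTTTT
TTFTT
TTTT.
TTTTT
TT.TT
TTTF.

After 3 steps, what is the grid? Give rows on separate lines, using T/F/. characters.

Step 1: 6 trees catch fire, 2 burn out
  TTFTT
  TF.FT
  TTFT.
  TTTTT
  TT.FT
  TTF..
Step 2: 10 trees catch fire, 6 burn out
  TF.FT
  F...F
  TF.F.
  TTFFT
  TT..F
  TF...
Step 3: 7 trees catch fire, 10 burn out
  F...F
  .....
  F....
  TF..F
  TF...
  F....

F...F
.....
F....
TF..F
TF...
F....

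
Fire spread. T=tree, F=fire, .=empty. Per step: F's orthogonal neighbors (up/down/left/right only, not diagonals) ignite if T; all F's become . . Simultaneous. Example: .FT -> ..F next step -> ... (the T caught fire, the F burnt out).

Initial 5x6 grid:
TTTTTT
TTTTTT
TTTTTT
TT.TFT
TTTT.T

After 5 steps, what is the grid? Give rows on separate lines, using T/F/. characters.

Step 1: 3 trees catch fire, 1 burn out
  TTTTTT
  TTTTTT
  TTTTFT
  TT.F.F
  TTTT.T
Step 2: 5 trees catch fire, 3 burn out
  TTTTTT
  TTTTFT
  TTTF.F
  TT....
  TTTF.F
Step 3: 5 trees catch fire, 5 burn out
  TTTTFT
  TTTF.F
  TTF...
  TT....
  TTF...
Step 4: 5 trees catch fire, 5 burn out
  TTTF.F
  TTF...
  TF....
  TT....
  TF....
Step 5: 5 trees catch fire, 5 burn out
  TTF...
  TF....
  F.....
  TF....
  F.....

TTF...
TF....
F.....
TF....
F.....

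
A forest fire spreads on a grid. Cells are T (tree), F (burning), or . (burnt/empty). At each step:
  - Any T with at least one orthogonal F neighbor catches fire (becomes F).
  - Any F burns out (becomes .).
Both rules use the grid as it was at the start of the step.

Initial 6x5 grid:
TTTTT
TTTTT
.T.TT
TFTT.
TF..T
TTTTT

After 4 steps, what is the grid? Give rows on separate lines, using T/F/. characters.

Step 1: 5 trees catch fire, 2 burn out
  TTTTT
  TTTTT
  .F.TT
  F.FT.
  F...T
  TFTTT
Step 2: 4 trees catch fire, 5 burn out
  TTTTT
  TFTTT
  ...TT
  ...F.
  ....T
  F.FTT
Step 3: 5 trees catch fire, 4 burn out
  TFTTT
  F.FTT
  ...FT
  .....
  ....T
  ...FT
Step 4: 5 trees catch fire, 5 burn out
  F.FTT
  ...FT
  ....F
  .....
  ....T
  ....F

F.FTT
...FT
....F
.....
....T
....F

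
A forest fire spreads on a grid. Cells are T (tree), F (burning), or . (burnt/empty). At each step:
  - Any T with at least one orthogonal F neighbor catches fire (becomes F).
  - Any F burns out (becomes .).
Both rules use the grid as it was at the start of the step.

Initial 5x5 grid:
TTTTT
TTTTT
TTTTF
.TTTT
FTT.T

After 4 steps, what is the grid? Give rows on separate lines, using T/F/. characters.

Step 1: 4 trees catch fire, 2 burn out
  TTTTT
  TTTTF
  TTTF.
  .TTTF
  .FT.T
Step 2: 7 trees catch fire, 4 burn out
  TTTTF
  TTTF.
  TTF..
  .FTF.
  ..F.F
Step 3: 4 trees catch fire, 7 burn out
  TTTF.
  TTF..
  TF...
  ..F..
  .....
Step 4: 3 trees catch fire, 4 burn out
  TTF..
  TF...
  F....
  .....
  .....

TTF..
TF...
F....
.....
.....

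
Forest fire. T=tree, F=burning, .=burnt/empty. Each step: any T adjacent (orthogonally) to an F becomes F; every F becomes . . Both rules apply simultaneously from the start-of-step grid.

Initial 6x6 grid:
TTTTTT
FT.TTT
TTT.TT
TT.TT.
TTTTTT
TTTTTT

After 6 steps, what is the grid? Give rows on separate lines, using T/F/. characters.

Step 1: 3 trees catch fire, 1 burn out
  FTTTTT
  .F.TTT
  FTT.TT
  TT.TT.
  TTTTTT
  TTTTTT
Step 2: 3 trees catch fire, 3 burn out
  .FTTTT
  ...TTT
  .FT.TT
  FT.TT.
  TTTTTT
  TTTTTT
Step 3: 4 trees catch fire, 3 burn out
  ..FTTT
  ...TTT
  ..F.TT
  .F.TT.
  FTTTTT
  TTTTTT
Step 4: 3 trees catch fire, 4 burn out
  ...FTT
  ...TTT
  ....TT
  ...TT.
  .FTTTT
  FTTTTT
Step 5: 4 trees catch fire, 3 burn out
  ....FT
  ...FTT
  ....TT
  ...TT.
  ..FTTT
  .FTTTT
Step 6: 4 trees catch fire, 4 burn out
  .....F
  ....FT
  ....TT
  ...TT.
  ...FTT
  ..FTTT

.....F
....FT
....TT
...TT.
...FTT
..FTTT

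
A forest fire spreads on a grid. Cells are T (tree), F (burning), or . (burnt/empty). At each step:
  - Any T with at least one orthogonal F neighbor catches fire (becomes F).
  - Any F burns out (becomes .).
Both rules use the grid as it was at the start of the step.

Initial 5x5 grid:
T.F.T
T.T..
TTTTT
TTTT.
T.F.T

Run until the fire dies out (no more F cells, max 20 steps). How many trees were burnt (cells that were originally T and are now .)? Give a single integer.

Answer: 13

Derivation:
Step 1: +2 fires, +2 burnt (F count now 2)
Step 2: +3 fires, +2 burnt (F count now 3)
Step 3: +3 fires, +3 burnt (F count now 3)
Step 4: +3 fires, +3 burnt (F count now 3)
Step 5: +1 fires, +3 burnt (F count now 1)
Step 6: +1 fires, +1 burnt (F count now 1)
Step 7: +0 fires, +1 burnt (F count now 0)
Fire out after step 7
Initially T: 15, now '.': 23
Total burnt (originally-T cells now '.'): 13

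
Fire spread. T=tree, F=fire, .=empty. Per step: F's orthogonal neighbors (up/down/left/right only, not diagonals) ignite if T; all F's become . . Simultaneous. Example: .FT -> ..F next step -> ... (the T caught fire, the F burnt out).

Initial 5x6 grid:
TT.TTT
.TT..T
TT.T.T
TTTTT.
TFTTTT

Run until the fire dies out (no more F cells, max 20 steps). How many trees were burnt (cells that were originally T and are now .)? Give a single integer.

Answer: 17

Derivation:
Step 1: +3 fires, +1 burnt (F count now 3)
Step 2: +4 fires, +3 burnt (F count now 4)
Step 3: +4 fires, +4 burnt (F count now 4)
Step 4: +5 fires, +4 burnt (F count now 5)
Step 5: +1 fires, +5 burnt (F count now 1)
Step 6: +0 fires, +1 burnt (F count now 0)
Fire out after step 6
Initially T: 22, now '.': 25
Total burnt (originally-T cells now '.'): 17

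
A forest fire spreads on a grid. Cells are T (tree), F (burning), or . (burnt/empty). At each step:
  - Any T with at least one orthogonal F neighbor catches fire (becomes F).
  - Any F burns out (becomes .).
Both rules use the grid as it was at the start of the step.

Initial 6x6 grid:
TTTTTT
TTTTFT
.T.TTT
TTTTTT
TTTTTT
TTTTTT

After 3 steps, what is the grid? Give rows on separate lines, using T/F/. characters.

Step 1: 4 trees catch fire, 1 burn out
  TTTTFT
  TTTF.F
  .T.TFT
  TTTTTT
  TTTTTT
  TTTTTT
Step 2: 6 trees catch fire, 4 burn out
  TTTF.F
  TTF...
  .T.F.F
  TTTTFT
  TTTTTT
  TTTTTT
Step 3: 5 trees catch fire, 6 burn out
  TTF...
  TF....
  .T....
  TTTF.F
  TTTTFT
  TTTTTT

TTF...
TF....
.T....
TTTF.F
TTTTFT
TTTTTT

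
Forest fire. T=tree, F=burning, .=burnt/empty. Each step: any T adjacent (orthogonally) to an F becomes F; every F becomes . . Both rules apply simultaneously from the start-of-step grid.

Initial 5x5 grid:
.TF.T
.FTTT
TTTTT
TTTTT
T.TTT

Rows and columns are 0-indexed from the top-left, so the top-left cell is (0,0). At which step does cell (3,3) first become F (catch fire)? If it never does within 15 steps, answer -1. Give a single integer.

Step 1: cell (3,3)='T' (+3 fires, +2 burnt)
Step 2: cell (3,3)='T' (+4 fires, +3 burnt)
Step 3: cell (3,3)='T' (+4 fires, +4 burnt)
Step 4: cell (3,3)='F' (+5 fires, +4 burnt)
  -> target ignites at step 4
Step 5: cell (3,3)='.' (+2 fires, +5 burnt)
Step 6: cell (3,3)='.' (+1 fires, +2 burnt)
Step 7: cell (3,3)='.' (+0 fires, +1 burnt)
  fire out at step 7

4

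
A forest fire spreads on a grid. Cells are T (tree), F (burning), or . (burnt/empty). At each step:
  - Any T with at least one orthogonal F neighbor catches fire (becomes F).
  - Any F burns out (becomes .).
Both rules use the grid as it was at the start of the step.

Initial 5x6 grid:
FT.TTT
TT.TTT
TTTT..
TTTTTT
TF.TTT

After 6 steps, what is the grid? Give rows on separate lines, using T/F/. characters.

Step 1: 4 trees catch fire, 2 burn out
  .F.TTT
  FT.TTT
  TTTT..
  TFTTTT
  F..TTT
Step 2: 5 trees catch fire, 4 burn out
  ...TTT
  .F.TTT
  FFTT..
  F.FTTT
  ...TTT
Step 3: 2 trees catch fire, 5 burn out
  ...TTT
  ...TTT
  ..FT..
  ...FTT
  ...TTT
Step 4: 3 trees catch fire, 2 burn out
  ...TTT
  ...TTT
  ...F..
  ....FT
  ...FTT
Step 5: 3 trees catch fire, 3 burn out
  ...TTT
  ...FTT
  ......
  .....F
  ....FT
Step 6: 3 trees catch fire, 3 burn out
  ...FTT
  ....FT
  ......
  ......
  .....F

...FTT
....FT
......
......
.....F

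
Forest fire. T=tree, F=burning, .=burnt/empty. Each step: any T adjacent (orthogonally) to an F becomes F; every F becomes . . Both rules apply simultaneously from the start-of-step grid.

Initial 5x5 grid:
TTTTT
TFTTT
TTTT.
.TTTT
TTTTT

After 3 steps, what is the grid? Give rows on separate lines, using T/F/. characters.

Step 1: 4 trees catch fire, 1 burn out
  TFTTT
  F.FTT
  TFTT.
  .TTTT
  TTTTT
Step 2: 6 trees catch fire, 4 burn out
  F.FTT
  ...FT
  F.FT.
  .FTTT
  TTTTT
Step 3: 5 trees catch fire, 6 burn out
  ...FT
  ....F
  ...F.
  ..FTT
  TFTTT

...FT
....F
...F.
..FTT
TFTTT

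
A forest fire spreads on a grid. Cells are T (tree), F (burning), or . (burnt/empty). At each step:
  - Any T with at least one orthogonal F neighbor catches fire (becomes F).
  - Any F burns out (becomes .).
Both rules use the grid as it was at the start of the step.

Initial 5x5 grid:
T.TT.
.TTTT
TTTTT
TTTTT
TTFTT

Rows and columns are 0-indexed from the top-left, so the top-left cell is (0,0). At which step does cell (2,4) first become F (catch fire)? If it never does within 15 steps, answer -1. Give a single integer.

Step 1: cell (2,4)='T' (+3 fires, +1 burnt)
Step 2: cell (2,4)='T' (+5 fires, +3 burnt)
Step 3: cell (2,4)='T' (+5 fires, +5 burnt)
Step 4: cell (2,4)='F' (+5 fires, +5 burnt)
  -> target ignites at step 4
Step 5: cell (2,4)='.' (+2 fires, +5 burnt)
Step 6: cell (2,4)='.' (+0 fires, +2 burnt)
  fire out at step 6

4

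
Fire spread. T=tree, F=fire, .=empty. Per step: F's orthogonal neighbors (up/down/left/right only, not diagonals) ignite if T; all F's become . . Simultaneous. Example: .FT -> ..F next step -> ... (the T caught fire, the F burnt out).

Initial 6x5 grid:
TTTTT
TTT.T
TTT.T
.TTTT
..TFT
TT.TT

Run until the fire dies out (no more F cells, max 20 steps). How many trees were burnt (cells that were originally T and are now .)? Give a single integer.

Step 1: +4 fires, +1 burnt (F count now 4)
Step 2: +3 fires, +4 burnt (F count now 3)
Step 3: +3 fires, +3 burnt (F count now 3)
Step 4: +3 fires, +3 burnt (F count now 3)
Step 5: +4 fires, +3 burnt (F count now 4)
Step 6: +3 fires, +4 burnt (F count now 3)
Step 7: +1 fires, +3 burnt (F count now 1)
Step 8: +0 fires, +1 burnt (F count now 0)
Fire out after step 8
Initially T: 23, now '.': 28
Total burnt (originally-T cells now '.'): 21

Answer: 21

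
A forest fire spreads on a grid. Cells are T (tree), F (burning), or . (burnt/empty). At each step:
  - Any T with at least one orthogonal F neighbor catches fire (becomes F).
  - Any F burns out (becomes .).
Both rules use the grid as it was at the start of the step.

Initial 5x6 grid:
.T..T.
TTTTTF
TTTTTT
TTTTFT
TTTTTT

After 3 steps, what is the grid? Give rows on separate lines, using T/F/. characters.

Step 1: 6 trees catch fire, 2 burn out
  .T..T.
  TTTTF.
  TTTTFF
  TTTF.F
  TTTTFT
Step 2: 6 trees catch fire, 6 burn out
  .T..F.
  TTTF..
  TTTF..
  TTF...
  TTTF.F
Step 3: 4 trees catch fire, 6 burn out
  .T....
  TTF...
  TTF...
  TF....
  TTF...

.T....
TTF...
TTF...
TF....
TTF...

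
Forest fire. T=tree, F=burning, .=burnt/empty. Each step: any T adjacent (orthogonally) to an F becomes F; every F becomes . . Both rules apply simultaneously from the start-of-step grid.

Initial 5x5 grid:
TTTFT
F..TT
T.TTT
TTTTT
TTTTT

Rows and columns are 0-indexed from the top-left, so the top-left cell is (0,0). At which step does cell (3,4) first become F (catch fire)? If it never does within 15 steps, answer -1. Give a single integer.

Step 1: cell (3,4)='T' (+5 fires, +2 burnt)
Step 2: cell (3,4)='T' (+4 fires, +5 burnt)
Step 3: cell (3,4)='T' (+5 fires, +4 burnt)
Step 4: cell (3,4)='F' (+4 fires, +5 burnt)
  -> target ignites at step 4
Step 5: cell (3,4)='.' (+2 fires, +4 burnt)
Step 6: cell (3,4)='.' (+0 fires, +2 burnt)
  fire out at step 6

4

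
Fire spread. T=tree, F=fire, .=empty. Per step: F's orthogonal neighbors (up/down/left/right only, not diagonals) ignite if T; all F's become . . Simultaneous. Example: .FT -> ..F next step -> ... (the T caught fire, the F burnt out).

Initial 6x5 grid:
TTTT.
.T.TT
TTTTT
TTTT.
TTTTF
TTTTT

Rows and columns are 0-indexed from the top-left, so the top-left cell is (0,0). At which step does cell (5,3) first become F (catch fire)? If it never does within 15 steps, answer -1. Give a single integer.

Step 1: cell (5,3)='T' (+2 fires, +1 burnt)
Step 2: cell (5,3)='F' (+3 fires, +2 burnt)
  -> target ignites at step 2
Step 3: cell (5,3)='.' (+4 fires, +3 burnt)
Step 4: cell (5,3)='.' (+6 fires, +4 burnt)
Step 5: cell (5,3)='.' (+5 fires, +6 burnt)
Step 6: cell (5,3)='.' (+3 fires, +5 burnt)
Step 7: cell (5,3)='.' (+1 fires, +3 burnt)
Step 8: cell (5,3)='.' (+1 fires, +1 burnt)
Step 9: cell (5,3)='.' (+0 fires, +1 burnt)
  fire out at step 9

2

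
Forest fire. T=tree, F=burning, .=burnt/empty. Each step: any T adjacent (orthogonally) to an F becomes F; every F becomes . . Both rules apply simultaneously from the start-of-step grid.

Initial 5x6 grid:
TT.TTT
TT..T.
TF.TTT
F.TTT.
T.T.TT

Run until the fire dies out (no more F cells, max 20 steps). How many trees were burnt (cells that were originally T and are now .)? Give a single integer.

Answer: 6

Derivation:
Step 1: +3 fires, +2 burnt (F count now 3)
Step 2: +2 fires, +3 burnt (F count now 2)
Step 3: +1 fires, +2 burnt (F count now 1)
Step 4: +0 fires, +1 burnt (F count now 0)
Fire out after step 4
Initially T: 19, now '.': 17
Total burnt (originally-T cells now '.'): 6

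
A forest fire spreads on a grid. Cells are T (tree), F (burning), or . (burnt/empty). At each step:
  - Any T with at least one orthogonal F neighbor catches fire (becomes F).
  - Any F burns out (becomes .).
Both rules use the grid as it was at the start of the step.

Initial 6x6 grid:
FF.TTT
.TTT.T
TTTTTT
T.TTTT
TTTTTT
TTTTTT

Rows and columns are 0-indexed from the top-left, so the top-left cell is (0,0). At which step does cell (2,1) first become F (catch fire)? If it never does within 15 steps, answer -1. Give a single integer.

Step 1: cell (2,1)='T' (+1 fires, +2 burnt)
Step 2: cell (2,1)='F' (+2 fires, +1 burnt)
  -> target ignites at step 2
Step 3: cell (2,1)='.' (+3 fires, +2 burnt)
Step 4: cell (2,1)='.' (+4 fires, +3 burnt)
Step 5: cell (2,1)='.' (+5 fires, +4 burnt)
Step 6: cell (2,1)='.' (+7 fires, +5 burnt)
Step 7: cell (2,1)='.' (+5 fires, +7 burnt)
Step 8: cell (2,1)='.' (+2 fires, +5 burnt)
Step 9: cell (2,1)='.' (+1 fires, +2 burnt)
Step 10: cell (2,1)='.' (+0 fires, +1 burnt)
  fire out at step 10

2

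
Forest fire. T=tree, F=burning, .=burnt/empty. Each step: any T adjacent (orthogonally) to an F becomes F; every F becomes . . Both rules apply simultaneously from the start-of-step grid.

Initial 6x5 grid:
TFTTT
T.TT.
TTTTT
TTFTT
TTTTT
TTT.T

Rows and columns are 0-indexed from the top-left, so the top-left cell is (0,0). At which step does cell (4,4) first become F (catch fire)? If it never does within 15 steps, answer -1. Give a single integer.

Step 1: cell (4,4)='T' (+6 fires, +2 burnt)
Step 2: cell (4,4)='T' (+10 fires, +6 burnt)
Step 3: cell (4,4)='F' (+7 fires, +10 burnt)
  -> target ignites at step 3
Step 4: cell (4,4)='.' (+2 fires, +7 burnt)
Step 5: cell (4,4)='.' (+0 fires, +2 burnt)
  fire out at step 5

3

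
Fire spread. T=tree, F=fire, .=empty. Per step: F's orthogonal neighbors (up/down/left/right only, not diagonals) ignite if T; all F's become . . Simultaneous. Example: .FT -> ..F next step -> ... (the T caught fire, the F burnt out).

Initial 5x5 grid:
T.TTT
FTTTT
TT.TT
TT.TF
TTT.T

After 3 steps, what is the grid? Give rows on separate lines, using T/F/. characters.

Step 1: 6 trees catch fire, 2 burn out
  F.TTT
  .FTTT
  FT.TF
  TT.F.
  TTT.F
Step 2: 5 trees catch fire, 6 burn out
  ..TTT
  ..FTF
  .F.F.
  FT...
  TTT..
Step 3: 5 trees catch fire, 5 burn out
  ..FTF
  ...F.
  .....
  .F...
  FTT..

..FTF
...F.
.....
.F...
FTT..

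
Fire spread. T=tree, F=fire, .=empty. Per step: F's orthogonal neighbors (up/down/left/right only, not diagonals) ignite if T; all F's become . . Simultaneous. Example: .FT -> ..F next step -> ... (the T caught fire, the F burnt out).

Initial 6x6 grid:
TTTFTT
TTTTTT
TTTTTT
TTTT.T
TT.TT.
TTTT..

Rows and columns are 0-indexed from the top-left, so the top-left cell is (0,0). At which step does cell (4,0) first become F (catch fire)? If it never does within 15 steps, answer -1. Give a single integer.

Step 1: cell (4,0)='T' (+3 fires, +1 burnt)
Step 2: cell (4,0)='T' (+5 fires, +3 burnt)
Step 3: cell (4,0)='T' (+6 fires, +5 burnt)
Step 4: cell (4,0)='T' (+5 fires, +6 burnt)
Step 5: cell (4,0)='T' (+5 fires, +5 burnt)
Step 6: cell (4,0)='T' (+3 fires, +5 burnt)
Step 7: cell (4,0)='F' (+2 fires, +3 burnt)
  -> target ignites at step 7
Step 8: cell (4,0)='.' (+1 fires, +2 burnt)
Step 9: cell (4,0)='.' (+0 fires, +1 burnt)
  fire out at step 9

7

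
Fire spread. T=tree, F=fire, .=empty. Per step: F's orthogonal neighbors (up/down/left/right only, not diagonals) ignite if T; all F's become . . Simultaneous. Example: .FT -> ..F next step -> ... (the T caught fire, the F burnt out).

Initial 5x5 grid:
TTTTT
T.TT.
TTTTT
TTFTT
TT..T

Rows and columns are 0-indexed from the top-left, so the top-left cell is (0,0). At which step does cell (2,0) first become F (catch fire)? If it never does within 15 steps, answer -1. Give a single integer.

Step 1: cell (2,0)='T' (+3 fires, +1 burnt)
Step 2: cell (2,0)='T' (+6 fires, +3 burnt)
Step 3: cell (2,0)='F' (+6 fires, +6 burnt)
  -> target ignites at step 3
Step 4: cell (2,0)='.' (+3 fires, +6 burnt)
Step 5: cell (2,0)='.' (+2 fires, +3 burnt)
Step 6: cell (2,0)='.' (+0 fires, +2 burnt)
  fire out at step 6

3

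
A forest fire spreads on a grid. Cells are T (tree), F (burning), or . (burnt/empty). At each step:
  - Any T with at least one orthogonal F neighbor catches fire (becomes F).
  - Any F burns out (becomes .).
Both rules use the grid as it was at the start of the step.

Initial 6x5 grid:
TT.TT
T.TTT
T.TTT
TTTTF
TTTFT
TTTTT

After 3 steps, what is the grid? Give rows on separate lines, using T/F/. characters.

Step 1: 5 trees catch fire, 2 burn out
  TT.TT
  T.TTT
  T.TTF
  TTTF.
  TTF.F
  TTTFT
Step 2: 6 trees catch fire, 5 burn out
  TT.TT
  T.TTF
  T.TF.
  TTF..
  TF...
  TTF.F
Step 3: 6 trees catch fire, 6 burn out
  TT.TF
  T.TF.
  T.F..
  TF...
  F....
  TF...

TT.TF
T.TF.
T.F..
TF...
F....
TF...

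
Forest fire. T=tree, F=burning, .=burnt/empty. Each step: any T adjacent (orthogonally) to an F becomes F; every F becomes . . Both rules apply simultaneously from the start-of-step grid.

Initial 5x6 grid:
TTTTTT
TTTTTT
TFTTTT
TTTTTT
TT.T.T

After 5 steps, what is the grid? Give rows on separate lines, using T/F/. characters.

Step 1: 4 trees catch fire, 1 burn out
  TTTTTT
  TFTTTT
  F.FTTT
  TFTTTT
  TT.T.T
Step 2: 7 trees catch fire, 4 burn out
  TFTTTT
  F.FTTT
  ...FTT
  F.FTTT
  TF.T.T
Step 3: 6 trees catch fire, 7 burn out
  F.FTTT
  ...FTT
  ....FT
  ...FTT
  F..T.T
Step 4: 5 trees catch fire, 6 burn out
  ...FTT
  ....FT
  .....F
  ....FT
  ...F.T
Step 5: 3 trees catch fire, 5 burn out
  ....FT
  .....F
  ......
  .....F
  .....T

....FT
.....F
......
.....F
.....T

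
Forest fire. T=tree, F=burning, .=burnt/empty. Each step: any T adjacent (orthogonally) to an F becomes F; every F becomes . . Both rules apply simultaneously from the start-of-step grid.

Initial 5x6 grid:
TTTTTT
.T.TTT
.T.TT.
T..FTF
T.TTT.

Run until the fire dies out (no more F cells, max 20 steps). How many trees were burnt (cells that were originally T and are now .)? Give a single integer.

Step 1: +3 fires, +2 burnt (F count now 3)
Step 2: +4 fires, +3 burnt (F count now 4)
Step 3: +2 fires, +4 burnt (F count now 2)
Step 4: +3 fires, +2 burnt (F count now 3)
Step 5: +2 fires, +3 burnt (F count now 2)
Step 6: +2 fires, +2 burnt (F count now 2)
Step 7: +1 fires, +2 burnt (F count now 1)
Step 8: +0 fires, +1 burnt (F count now 0)
Fire out after step 8
Initially T: 19, now '.': 28
Total burnt (originally-T cells now '.'): 17

Answer: 17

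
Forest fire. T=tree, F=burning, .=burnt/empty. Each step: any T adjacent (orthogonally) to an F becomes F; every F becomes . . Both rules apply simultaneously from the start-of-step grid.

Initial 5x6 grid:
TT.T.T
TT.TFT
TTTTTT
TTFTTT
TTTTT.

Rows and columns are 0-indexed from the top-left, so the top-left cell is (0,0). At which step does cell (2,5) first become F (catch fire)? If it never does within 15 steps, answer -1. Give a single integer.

Step 1: cell (2,5)='T' (+7 fires, +2 burnt)
Step 2: cell (2,5)='F' (+9 fires, +7 burnt)
  -> target ignites at step 2
Step 3: cell (2,5)='.' (+5 fires, +9 burnt)
Step 4: cell (2,5)='.' (+2 fires, +5 burnt)
Step 5: cell (2,5)='.' (+1 fires, +2 burnt)
Step 6: cell (2,5)='.' (+0 fires, +1 burnt)
  fire out at step 6

2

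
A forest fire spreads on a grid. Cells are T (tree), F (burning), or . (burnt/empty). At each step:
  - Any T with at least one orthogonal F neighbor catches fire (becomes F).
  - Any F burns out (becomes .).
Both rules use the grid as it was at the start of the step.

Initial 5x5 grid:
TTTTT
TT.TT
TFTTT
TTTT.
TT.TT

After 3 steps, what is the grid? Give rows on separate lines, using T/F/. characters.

Step 1: 4 trees catch fire, 1 burn out
  TTTTT
  TF.TT
  F.FTT
  TFTT.
  TT.TT
Step 2: 6 trees catch fire, 4 burn out
  TFTTT
  F..TT
  ...FT
  F.FT.
  TF.TT
Step 3: 6 trees catch fire, 6 burn out
  F.FTT
  ...FT
  ....F
  ...F.
  F..TT

F.FTT
...FT
....F
...F.
F..TT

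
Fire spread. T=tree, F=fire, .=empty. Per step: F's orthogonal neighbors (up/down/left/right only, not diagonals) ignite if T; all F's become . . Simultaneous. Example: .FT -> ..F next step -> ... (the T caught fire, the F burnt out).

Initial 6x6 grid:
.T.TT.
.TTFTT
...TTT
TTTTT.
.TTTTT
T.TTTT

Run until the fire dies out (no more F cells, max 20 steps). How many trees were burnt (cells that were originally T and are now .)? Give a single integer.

Answer: 24

Derivation:
Step 1: +4 fires, +1 burnt (F count now 4)
Step 2: +5 fires, +4 burnt (F count now 5)
Step 3: +5 fires, +5 burnt (F count now 5)
Step 4: +4 fires, +5 burnt (F count now 4)
Step 5: +5 fires, +4 burnt (F count now 5)
Step 6: +1 fires, +5 burnt (F count now 1)
Step 7: +0 fires, +1 burnt (F count now 0)
Fire out after step 7
Initially T: 25, now '.': 35
Total burnt (originally-T cells now '.'): 24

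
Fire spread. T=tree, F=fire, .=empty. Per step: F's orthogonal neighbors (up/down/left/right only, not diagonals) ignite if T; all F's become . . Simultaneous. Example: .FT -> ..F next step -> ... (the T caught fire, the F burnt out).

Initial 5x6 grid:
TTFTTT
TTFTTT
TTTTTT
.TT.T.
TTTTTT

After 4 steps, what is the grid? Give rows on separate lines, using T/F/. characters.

Step 1: 5 trees catch fire, 2 burn out
  TF.FTT
  TF.FTT
  TTFTTT
  .TT.T.
  TTTTTT
Step 2: 7 trees catch fire, 5 burn out
  F...FT
  F...FT
  TF.FTT
  .TF.T.
  TTTTTT
Step 3: 6 trees catch fire, 7 burn out
  .....F
  .....F
  F...FT
  .F..T.
  TTFTTT
Step 4: 4 trees catch fire, 6 burn out
  ......
  ......
  .....F
  ....F.
  TF.FTT

......
......
.....F
....F.
TF.FTT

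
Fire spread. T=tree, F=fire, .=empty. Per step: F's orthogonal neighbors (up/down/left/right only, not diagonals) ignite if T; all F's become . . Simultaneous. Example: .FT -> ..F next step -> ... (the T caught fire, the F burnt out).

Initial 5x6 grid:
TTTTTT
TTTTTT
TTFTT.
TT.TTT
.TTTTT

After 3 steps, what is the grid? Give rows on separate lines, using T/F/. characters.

Step 1: 3 trees catch fire, 1 burn out
  TTTTTT
  TTFTTT
  TF.FT.
  TT.TTT
  .TTTTT
Step 2: 7 trees catch fire, 3 burn out
  TTFTTT
  TF.FTT
  F...F.
  TF.FTT
  .TTTTT
Step 3: 8 trees catch fire, 7 burn out
  TF.FTT
  F...FT
  ......
  F...FT
  .FTFTT

TF.FTT
F...FT
......
F...FT
.FTFTT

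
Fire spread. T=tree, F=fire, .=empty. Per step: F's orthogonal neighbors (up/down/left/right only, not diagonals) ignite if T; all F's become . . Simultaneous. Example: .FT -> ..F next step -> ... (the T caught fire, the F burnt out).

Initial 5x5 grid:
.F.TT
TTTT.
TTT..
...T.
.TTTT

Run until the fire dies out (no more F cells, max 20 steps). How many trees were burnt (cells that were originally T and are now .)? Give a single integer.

Step 1: +1 fires, +1 burnt (F count now 1)
Step 2: +3 fires, +1 burnt (F count now 3)
Step 3: +3 fires, +3 burnt (F count now 3)
Step 4: +1 fires, +3 burnt (F count now 1)
Step 5: +1 fires, +1 burnt (F count now 1)
Step 6: +0 fires, +1 burnt (F count now 0)
Fire out after step 6
Initially T: 14, now '.': 20
Total burnt (originally-T cells now '.'): 9

Answer: 9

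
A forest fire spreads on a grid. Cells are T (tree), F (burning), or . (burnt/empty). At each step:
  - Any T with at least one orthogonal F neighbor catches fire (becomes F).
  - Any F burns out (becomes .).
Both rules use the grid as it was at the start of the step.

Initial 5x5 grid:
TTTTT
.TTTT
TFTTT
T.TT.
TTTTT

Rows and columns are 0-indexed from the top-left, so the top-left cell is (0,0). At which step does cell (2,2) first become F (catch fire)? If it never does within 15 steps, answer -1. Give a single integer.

Step 1: cell (2,2)='F' (+3 fires, +1 burnt)
  -> target ignites at step 1
Step 2: cell (2,2)='.' (+5 fires, +3 burnt)
Step 3: cell (2,2)='.' (+7 fires, +5 burnt)
Step 4: cell (2,2)='.' (+4 fires, +7 burnt)
Step 5: cell (2,2)='.' (+2 fires, +4 burnt)
Step 6: cell (2,2)='.' (+0 fires, +2 burnt)
  fire out at step 6

1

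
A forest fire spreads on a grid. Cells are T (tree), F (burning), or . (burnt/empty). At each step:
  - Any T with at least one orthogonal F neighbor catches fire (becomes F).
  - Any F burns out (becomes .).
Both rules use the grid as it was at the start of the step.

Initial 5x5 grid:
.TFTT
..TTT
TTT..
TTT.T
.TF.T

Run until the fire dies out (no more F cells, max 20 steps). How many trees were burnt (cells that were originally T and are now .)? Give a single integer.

Step 1: +5 fires, +2 burnt (F count now 5)
Step 2: +4 fires, +5 burnt (F count now 4)
Step 3: +3 fires, +4 burnt (F count now 3)
Step 4: +1 fires, +3 burnt (F count now 1)
Step 5: +0 fires, +1 burnt (F count now 0)
Fire out after step 5
Initially T: 15, now '.': 23
Total burnt (originally-T cells now '.'): 13

Answer: 13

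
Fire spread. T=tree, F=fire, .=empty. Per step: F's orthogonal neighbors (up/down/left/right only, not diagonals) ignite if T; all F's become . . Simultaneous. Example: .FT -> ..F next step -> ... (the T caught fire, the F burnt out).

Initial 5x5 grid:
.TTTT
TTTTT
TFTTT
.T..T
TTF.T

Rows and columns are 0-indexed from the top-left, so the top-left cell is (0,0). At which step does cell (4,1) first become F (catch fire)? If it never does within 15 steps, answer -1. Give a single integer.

Step 1: cell (4,1)='F' (+5 fires, +2 burnt)
  -> target ignites at step 1
Step 2: cell (4,1)='.' (+5 fires, +5 burnt)
Step 3: cell (4,1)='.' (+3 fires, +5 burnt)
Step 4: cell (4,1)='.' (+3 fires, +3 burnt)
Step 5: cell (4,1)='.' (+2 fires, +3 burnt)
Step 6: cell (4,1)='.' (+0 fires, +2 burnt)
  fire out at step 6

1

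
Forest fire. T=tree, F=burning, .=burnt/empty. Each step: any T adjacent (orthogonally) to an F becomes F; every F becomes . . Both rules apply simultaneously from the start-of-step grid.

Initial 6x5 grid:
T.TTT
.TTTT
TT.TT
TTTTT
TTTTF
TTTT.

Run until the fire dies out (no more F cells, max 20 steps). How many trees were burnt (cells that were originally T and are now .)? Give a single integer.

Answer: 24

Derivation:
Step 1: +2 fires, +1 burnt (F count now 2)
Step 2: +4 fires, +2 burnt (F count now 4)
Step 3: +5 fires, +4 burnt (F count now 5)
Step 4: +5 fires, +5 burnt (F count now 5)
Step 5: +5 fires, +5 burnt (F count now 5)
Step 6: +3 fires, +5 burnt (F count now 3)
Step 7: +0 fires, +3 burnt (F count now 0)
Fire out after step 7
Initially T: 25, now '.': 29
Total burnt (originally-T cells now '.'): 24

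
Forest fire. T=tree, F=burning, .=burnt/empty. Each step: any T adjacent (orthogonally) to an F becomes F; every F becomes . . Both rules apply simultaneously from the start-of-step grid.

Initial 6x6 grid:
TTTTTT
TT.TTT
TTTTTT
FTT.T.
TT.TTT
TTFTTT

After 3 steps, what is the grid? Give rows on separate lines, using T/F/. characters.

Step 1: 5 trees catch fire, 2 burn out
  TTTTTT
  TT.TTT
  FTTTTT
  .FT.T.
  FT.TTT
  TF.FTT
Step 2: 7 trees catch fire, 5 burn out
  TTTTTT
  FT.TTT
  .FTTTT
  ..F.T.
  .F.FTT
  F...FT
Step 3: 5 trees catch fire, 7 burn out
  FTTTTT
  .F.TTT
  ..FTTT
  ....T.
  ....FT
  .....F

FTTTTT
.F.TTT
..FTTT
....T.
....FT
.....F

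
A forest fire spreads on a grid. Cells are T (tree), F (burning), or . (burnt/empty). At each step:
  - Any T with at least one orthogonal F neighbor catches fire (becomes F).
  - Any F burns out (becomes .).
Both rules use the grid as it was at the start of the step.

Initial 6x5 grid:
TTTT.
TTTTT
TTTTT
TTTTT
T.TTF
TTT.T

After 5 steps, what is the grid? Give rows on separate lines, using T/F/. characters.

Step 1: 3 trees catch fire, 1 burn out
  TTTT.
  TTTTT
  TTTTT
  TTTTF
  T.TF.
  TTT.F
Step 2: 3 trees catch fire, 3 burn out
  TTTT.
  TTTTT
  TTTTF
  TTTF.
  T.F..
  TTT..
Step 3: 4 trees catch fire, 3 burn out
  TTTT.
  TTTTF
  TTTF.
  TTF..
  T....
  TTF..
Step 4: 4 trees catch fire, 4 burn out
  TTTT.
  TTTF.
  TTF..
  TF...
  T....
  TF...
Step 5: 5 trees catch fire, 4 burn out
  TTTF.
  TTF..
  TF...
  F....
  T....
  F....

TTTF.
TTF..
TF...
F....
T....
F....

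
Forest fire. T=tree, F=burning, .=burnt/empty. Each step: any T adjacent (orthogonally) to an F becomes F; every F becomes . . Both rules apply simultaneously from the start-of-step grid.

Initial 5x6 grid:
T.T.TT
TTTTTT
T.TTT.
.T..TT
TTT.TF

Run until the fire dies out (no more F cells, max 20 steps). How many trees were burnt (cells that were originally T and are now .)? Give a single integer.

Step 1: +2 fires, +1 burnt (F count now 2)
Step 2: +1 fires, +2 burnt (F count now 1)
Step 3: +1 fires, +1 burnt (F count now 1)
Step 4: +2 fires, +1 burnt (F count now 2)
Step 5: +4 fires, +2 burnt (F count now 4)
Step 6: +2 fires, +4 burnt (F count now 2)
Step 7: +2 fires, +2 burnt (F count now 2)
Step 8: +1 fires, +2 burnt (F count now 1)
Step 9: +2 fires, +1 burnt (F count now 2)
Step 10: +0 fires, +2 burnt (F count now 0)
Fire out after step 10
Initially T: 21, now '.': 26
Total burnt (originally-T cells now '.'): 17

Answer: 17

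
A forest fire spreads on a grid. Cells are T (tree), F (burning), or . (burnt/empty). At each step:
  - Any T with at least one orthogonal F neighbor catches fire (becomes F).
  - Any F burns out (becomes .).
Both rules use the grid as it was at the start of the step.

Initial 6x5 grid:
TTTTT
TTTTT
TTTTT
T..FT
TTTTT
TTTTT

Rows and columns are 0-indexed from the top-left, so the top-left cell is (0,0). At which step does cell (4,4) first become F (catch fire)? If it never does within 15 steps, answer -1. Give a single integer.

Step 1: cell (4,4)='T' (+3 fires, +1 burnt)
Step 2: cell (4,4)='F' (+6 fires, +3 burnt)
  -> target ignites at step 2
Step 3: cell (4,4)='.' (+7 fires, +6 burnt)
Step 4: cell (4,4)='.' (+6 fires, +7 burnt)
Step 5: cell (4,4)='.' (+4 fires, +6 burnt)
Step 6: cell (4,4)='.' (+1 fires, +4 burnt)
Step 7: cell (4,4)='.' (+0 fires, +1 burnt)
  fire out at step 7

2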